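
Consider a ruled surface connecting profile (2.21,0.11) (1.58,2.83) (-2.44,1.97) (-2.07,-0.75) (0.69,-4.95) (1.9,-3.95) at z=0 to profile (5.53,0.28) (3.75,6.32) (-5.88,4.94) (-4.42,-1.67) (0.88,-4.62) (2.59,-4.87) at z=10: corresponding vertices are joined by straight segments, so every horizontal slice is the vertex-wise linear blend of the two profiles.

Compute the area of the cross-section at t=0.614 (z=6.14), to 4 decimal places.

Area at t=0.614: 59.1535

Cross-section at t=0.614: each vertex is (1-t)·p0[i] + t·p1[i].
  v1: (1-0.614)·(2.21,0.11) + 0.614·(5.53,0.28) = (4.2485,0.2144)
  v2: (1-0.614)·(1.58,2.83) + 0.614·(3.75,6.32) = (2.9124,4.9729)
  v3: (1-0.614)·(-2.44,1.97) + 0.614·(-5.88,4.94) = (-4.5522,3.7936)
  v4: (1-0.614)·(-2.07,-0.75) + 0.614·(-4.42,-1.67) = (-3.5129,-1.3149)
  v5: (1-0.614)·(0.69,-4.95) + 0.614·(0.88,-4.62) = (0.8067,-4.7474)
  v6: (1-0.614)·(1.9,-3.95) + 0.614·(2.59,-4.87) = (2.3237,-4.5149)
Shoelace sum Σ(x_i·y_{i+1} − x_{i+1}·y_i):
  i=1: 4.2485·4.9729 − 2.9124·0.2144 = +20.5027 (running +20.5027)
  i=2: 2.9124·3.7936 − -4.5522·4.9729 = +33.6856 (running +54.1883)
  i=3: -4.5522·-1.3149 − -3.5129·3.7936 = +19.3120 (running +73.5004)
  i=4: -3.5129·-4.7474 − 0.8067·-1.3149 = +17.7377 (running +91.2381)
  i=5: 0.8067·-4.5149 − 2.3237·-4.7474 = +7.3893 (running +98.6274)
  i=6: 2.3237·0.2144 − 4.2485·-4.5149 = +19.6795 (running +118.3069)
Area = |Σ|/2 = |118.3069|/2 = 59.1535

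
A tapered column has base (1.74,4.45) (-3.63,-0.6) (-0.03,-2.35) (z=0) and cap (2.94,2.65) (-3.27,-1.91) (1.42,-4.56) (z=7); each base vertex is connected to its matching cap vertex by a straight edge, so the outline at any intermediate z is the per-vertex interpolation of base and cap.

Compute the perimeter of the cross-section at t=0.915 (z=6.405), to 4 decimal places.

Cross-section at t=0.915: each vertex is (1-t)·p0[i] + t·p1[i].
  v1: (1-0.915)·(1.74,4.45) + 0.915·(2.94,2.65) = (2.8380,2.8030)
  v2: (1-0.915)·(-3.63,-0.6) + 0.915·(-3.27,-1.91) = (-3.3006,-1.7986)
  v3: (1-0.915)·(-0.03,-2.35) + 0.915·(1.42,-4.56) = (1.2967,-4.3721)
Perimeter = Σ |v_{i+1} − v_i|:
  edge 1→2: √(-6.1386² + -4.6016²) = 7.6719 (running 7.6719)
  edge 2→3: √(4.5974² + -2.5735²) = 5.2686 (running 12.9405)
  edge 3→1: √(1.5413² + 7.1751²) = 7.3388 (running 20.2793)
Perimeter = 20.2793

Perimeter at t=0.915: 20.2793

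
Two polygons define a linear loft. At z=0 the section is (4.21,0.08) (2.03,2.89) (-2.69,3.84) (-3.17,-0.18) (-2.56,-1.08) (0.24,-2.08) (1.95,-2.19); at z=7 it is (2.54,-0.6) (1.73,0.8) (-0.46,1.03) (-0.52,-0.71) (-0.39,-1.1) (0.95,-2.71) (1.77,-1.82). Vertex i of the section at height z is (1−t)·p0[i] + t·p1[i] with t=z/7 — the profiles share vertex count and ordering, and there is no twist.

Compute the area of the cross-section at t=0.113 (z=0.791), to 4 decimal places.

Area at t=0.113: 27.4242

Cross-section at t=0.113: each vertex is (1-t)·p0[i] + t·p1[i].
  v1: (1-0.113)·(4.21,0.08) + 0.113·(2.54,-0.6) = (4.0213,0.0032)
  v2: (1-0.113)·(2.03,2.89) + 0.113·(1.73,0.8) = (1.9961,2.6538)
  v3: (1-0.113)·(-2.69,3.84) + 0.113·(-0.46,1.03) = (-2.4380,3.5225)
  v4: (1-0.113)·(-3.17,-0.18) + 0.113·(-0.52,-0.71) = (-2.8705,-0.2399)
  v5: (1-0.113)·(-2.56,-1.08) + 0.113·(-0.39,-1.1) = (-2.3148,-1.0823)
  v6: (1-0.113)·(0.24,-2.08) + 0.113·(0.95,-2.71) = (0.3202,-2.1512)
  v7: (1-0.113)·(1.95,-2.19) + 0.113·(1.77,-1.82) = (1.9297,-2.1482)
Shoelace sum Σ(x_i·y_{i+1} − x_{i+1}·y_i):
  i=1: 4.0213·2.6538 − 1.9961·0.0032 = +10.6655 (running +10.6655)
  i=2: 1.9961·3.5225 − -2.4380·2.6538 = +13.5013 (running +24.1668)
  i=3: -2.4380·-0.2399 − -2.8705·3.5225 = +10.6963 (running +34.8631)
  i=4: -2.8705·-1.0823 − -2.3148·-0.2399 = +2.5514 (running +37.4144)
  i=5: -2.3148·-2.1512 − 0.3202·-1.0823 = +5.3261 (running +42.7406)
  i=6: 0.3202·-2.1482 − 1.9297·-2.1512 = +3.4632 (running +46.2037)
  i=7: 1.9297·0.0032 − 4.0213·-2.1482 = +8.6446 (running +54.8483)
Area = |Σ|/2 = |54.8483|/2 = 27.4242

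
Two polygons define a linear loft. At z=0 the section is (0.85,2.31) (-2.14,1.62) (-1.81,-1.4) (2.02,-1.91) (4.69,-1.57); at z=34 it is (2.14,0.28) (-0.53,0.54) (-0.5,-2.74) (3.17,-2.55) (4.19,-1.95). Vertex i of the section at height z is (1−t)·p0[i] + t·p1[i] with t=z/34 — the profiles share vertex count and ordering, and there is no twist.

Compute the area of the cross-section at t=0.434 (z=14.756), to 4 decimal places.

Cross-section at t=0.434: each vertex is (1-t)·p0[i] + t·p1[i].
  v1: (1-0.434)·(0.85,2.31) + 0.434·(2.14,0.28) = (1.4099,1.4290)
  v2: (1-0.434)·(-2.14,1.62) + 0.434·(-0.53,0.54) = (-1.4413,1.1513)
  v3: (1-0.434)·(-1.81,-1.4) + 0.434·(-0.5,-2.74) = (-1.2415,-1.9816)
  v4: (1-0.434)·(2.02,-1.91) + 0.434·(3.17,-2.55) = (2.5191,-2.1878)
  v5: (1-0.434)·(4.69,-1.57) + 0.434·(4.19,-1.95) = (4.4730,-1.7349)
Shoelace sum Σ(x_i·y_{i+1} − x_{i+1}·y_i):
  i=1: 1.4099·1.1513 − -1.4413·1.4290 = +3.6827 (running +3.6827)
  i=2: -1.4413·-1.9816 − -1.2415·1.1513 = +4.2852 (running +7.9679)
  i=3: -1.2415·-2.1878 − 2.5191·-1.9816 = +7.7078 (running +15.6757)
  i=4: 2.5191·-1.7349 − 4.4730·-2.1878 = +5.4154 (running +21.0911)
  i=5: 4.4730·1.4290 − 1.4099·-1.7349 = +8.8378 (running +29.9289)
Area = |Σ|/2 = |29.9289|/2 = 14.9644

Area at t=0.434: 14.9644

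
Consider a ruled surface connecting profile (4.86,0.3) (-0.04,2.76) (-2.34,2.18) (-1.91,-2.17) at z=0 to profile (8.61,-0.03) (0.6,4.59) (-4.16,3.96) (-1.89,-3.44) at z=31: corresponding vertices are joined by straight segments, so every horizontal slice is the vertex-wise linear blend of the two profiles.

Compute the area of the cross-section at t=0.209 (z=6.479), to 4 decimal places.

Cross-section at t=0.209: each vertex is (1-t)·p0[i] + t·p1[i].
  v1: (1-0.209)·(4.86,0.3) + 0.209·(8.61,-0.03) = (5.6437,0.2310)
  v2: (1-0.209)·(-0.04,2.76) + 0.209·(0.6,4.59) = (0.0938,3.1425)
  v3: (1-0.209)·(-2.34,2.18) + 0.209·(-4.16,3.96) = (-2.7204,2.5520)
  v4: (1-0.209)·(-1.91,-2.17) + 0.209·(-1.89,-3.44) = (-1.9058,-2.4354)
Shoelace sum Σ(x_i·y_{i+1} − x_{i+1}·y_i):
  i=1: 5.6437·3.1425 − 0.0938·0.2310 = +17.7137 (running +17.7137)
  i=2: 0.0938·2.5520 − -2.7204·3.1425 = +8.7880 (running +26.5016)
  i=3: -2.7204·-2.4354 − -1.9058·2.5520 = +11.4890 (running +37.9906)
  i=4: -1.9058·0.2310 − 5.6437·-2.4354 = +13.3047 (running +51.2953)
Area = |Σ|/2 = |51.2953|/2 = 25.6476

Area at t=0.209: 25.6476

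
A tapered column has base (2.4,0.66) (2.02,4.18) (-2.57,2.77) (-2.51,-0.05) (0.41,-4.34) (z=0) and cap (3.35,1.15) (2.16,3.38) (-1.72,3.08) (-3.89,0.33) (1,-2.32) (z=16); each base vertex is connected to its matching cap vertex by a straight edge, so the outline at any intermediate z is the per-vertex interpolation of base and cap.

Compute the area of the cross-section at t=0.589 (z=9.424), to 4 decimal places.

Area at t=0.589: 26.3467

Cross-section at t=0.589: each vertex is (1-t)·p0[i] + t·p1[i].
  v1: (1-0.589)·(2.4,0.66) + 0.589·(3.35,1.15) = (2.9596,0.9486)
  v2: (1-0.589)·(2.02,4.18) + 0.589·(2.16,3.38) = (2.1025,3.7088)
  v3: (1-0.589)·(-2.57,2.77) + 0.589·(-1.72,3.08) = (-2.0694,2.9526)
  v4: (1-0.589)·(-2.51,-0.05) + 0.589·(-3.89,0.33) = (-3.3228,0.1738)
  v5: (1-0.589)·(0.41,-4.34) + 0.589·(1,-2.32) = (0.7575,-3.1502)
Shoelace sum Σ(x_i·y_{i+1} − x_{i+1}·y_i):
  i=1: 2.9596·3.7088 − 2.1025·0.9486 = +8.9820 (running +8.9820)
  i=2: 2.1025·2.9526 − -2.0694·3.7088 = +13.8825 (running +22.8645)
  i=3: -2.0694·0.1738 − -3.3228·2.9526 = +9.4512 (running +32.3157)
  i=4: -3.3228·-3.1502 − 0.7575·0.1738 = +10.3359 (running +42.6516)
  i=5: 0.7575·0.9486 − 2.9596·-3.1502 = +10.0418 (running +52.6935)
Area = |Σ|/2 = |52.6935|/2 = 26.3467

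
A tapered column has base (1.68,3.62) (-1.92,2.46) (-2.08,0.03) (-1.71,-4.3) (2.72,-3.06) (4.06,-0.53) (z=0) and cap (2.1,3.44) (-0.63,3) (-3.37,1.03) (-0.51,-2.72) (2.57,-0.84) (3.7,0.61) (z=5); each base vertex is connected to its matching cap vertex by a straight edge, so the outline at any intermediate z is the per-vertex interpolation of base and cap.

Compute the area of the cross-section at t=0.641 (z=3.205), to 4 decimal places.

Cross-section at t=0.641: each vertex is (1-t)·p0[i] + t·p1[i].
  v1: (1-0.641)·(1.68,3.62) + 0.641·(2.1,3.44) = (1.9492,3.5046)
  v2: (1-0.641)·(-1.92,2.46) + 0.641·(-0.63,3) = (-1.0931,2.8061)
  v3: (1-0.641)·(-2.08,0.03) + 0.641·(-3.37,1.03) = (-2.9069,0.6710)
  v4: (1-0.641)·(-1.71,-4.3) + 0.641·(-0.51,-2.72) = (-0.9408,-3.2872)
  v5: (1-0.641)·(2.72,-3.06) + 0.641·(2.57,-0.84) = (2.6239,-1.6370)
  v6: (1-0.641)·(4.06,-0.53) + 0.641·(3.7,0.61) = (3.8292,0.2007)
Shoelace sum Σ(x_i·y_{i+1} − x_{i+1}·y_i):
  i=1: 1.9492·2.8061 − -1.0931·3.5046 = +9.3007 (running +9.3007)
  i=2: -1.0931·0.6710 − -2.9069·2.8061 = +7.4237 (running +16.7244)
  i=3: -2.9069·-3.2872 − -0.9408·0.6710 = +10.1869 (running +26.9112)
  i=4: -0.9408·-1.6370 − 2.6239·-3.2872 = +10.1652 (running +37.0765)
  i=5: 2.6239·0.2007 − 3.8292·-1.6370 = +6.7951 (running +43.8716)
  i=6: 3.8292·3.5046 − 1.9492·0.2007 = +13.0287 (running +56.9003)
Area = |Σ|/2 = |56.9003|/2 = 28.4502

Area at t=0.641: 28.4502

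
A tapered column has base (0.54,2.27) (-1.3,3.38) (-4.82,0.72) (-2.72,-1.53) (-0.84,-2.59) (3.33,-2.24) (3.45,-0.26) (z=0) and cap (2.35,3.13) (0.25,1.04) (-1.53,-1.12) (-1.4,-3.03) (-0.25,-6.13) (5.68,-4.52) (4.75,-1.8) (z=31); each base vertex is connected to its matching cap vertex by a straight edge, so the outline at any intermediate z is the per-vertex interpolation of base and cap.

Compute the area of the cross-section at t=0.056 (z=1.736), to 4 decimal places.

Cross-section at t=0.056: each vertex is (1-t)·p0[i] + t·p1[i].
  v1: (1-0.056)·(0.54,2.27) + 0.056·(2.35,3.13) = (0.6414,2.3182)
  v2: (1-0.056)·(-1.3,3.38) + 0.056·(0.25,1.04) = (-1.2132,3.2490)
  v3: (1-0.056)·(-4.82,0.72) + 0.056·(-1.53,-1.12) = (-4.6358,0.6170)
  v4: (1-0.056)·(-2.72,-1.53) + 0.056·(-1.4,-3.03) = (-2.6461,-1.6140)
  v5: (1-0.056)·(-0.84,-2.59) + 0.056·(-0.25,-6.13) = (-0.8070,-2.7882)
  v6: (1-0.056)·(3.33,-2.24) + 0.056·(5.68,-4.52) = (3.4616,-2.3677)
  v7: (1-0.056)·(3.45,-0.26) + 0.056·(4.75,-1.8) = (3.5228,-0.3462)
Shoelace sum Σ(x_i·y_{i+1} − x_{i+1}·y_i):
  i=1: 0.6414·3.2490 − -1.2132·2.3182 = +4.8961 (running +4.8961)
  i=2: -1.2132·0.6170 − -4.6358·3.2490 = +14.3129 (running +19.2090)
  i=3: -4.6358·-1.6140 − -2.6461·0.6170 = +9.1146 (running +28.3237)
  i=4: -2.6461·-2.7882 − -0.8070·-1.6140 = +6.0755 (running +34.3992)
  i=5: -0.8070·-2.3677 − 3.4616·-2.7882 = +11.5624 (running +45.9616)
  i=6: 3.4616·-0.3462 − 3.5228·-2.3677 = +7.1423 (running +53.1039)
  i=7: 3.5228·2.3182 − 0.6414·-0.3462 = +8.3885 (running +61.4924)
Area = |Σ|/2 = |61.4924|/2 = 30.7462

Area at t=0.056: 30.7462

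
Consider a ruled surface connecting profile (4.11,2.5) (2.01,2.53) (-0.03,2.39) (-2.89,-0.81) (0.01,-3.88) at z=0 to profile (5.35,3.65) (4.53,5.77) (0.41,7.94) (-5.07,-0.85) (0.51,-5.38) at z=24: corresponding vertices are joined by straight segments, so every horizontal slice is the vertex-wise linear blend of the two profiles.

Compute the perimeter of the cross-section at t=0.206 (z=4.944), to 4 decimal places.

Cross-section at t=0.206: each vertex is (1-t)·p0[i] + t·p1[i].
  v1: (1-0.206)·(4.11,2.5) + 0.206·(5.35,3.65) = (4.3654,2.7369)
  v2: (1-0.206)·(2.01,2.53) + 0.206·(4.53,5.77) = (2.5291,3.1974)
  v3: (1-0.206)·(-0.03,2.39) + 0.206·(0.41,7.94) = (0.0606,3.5333)
  v4: (1-0.206)·(-2.89,-0.81) + 0.206·(-5.07,-0.85) = (-3.3391,-0.8182)
  v5: (1-0.206)·(0.01,-3.88) + 0.206·(0.51,-5.38) = (0.1130,-4.1890)
Perimeter = Σ |v_{i+1} − v_i|:
  edge 1→2: √(-1.8363² + 0.4605²) = 1.8932 (running 1.8932)
  edge 2→3: √(-2.4685² + 0.3359²) = 2.4912 (running 4.3844)
  edge 3→4: √(-3.3997² + -4.3515²) = 5.5221 (running 9.9066)
  edge 4→5: √(3.4521² + -3.3708²) = 4.8248 (running 14.7314)
  edge 5→1: √(4.2524² + 6.9259²) = 8.1272 (running 22.8586)
Perimeter = 22.8586

Perimeter at t=0.206: 22.8586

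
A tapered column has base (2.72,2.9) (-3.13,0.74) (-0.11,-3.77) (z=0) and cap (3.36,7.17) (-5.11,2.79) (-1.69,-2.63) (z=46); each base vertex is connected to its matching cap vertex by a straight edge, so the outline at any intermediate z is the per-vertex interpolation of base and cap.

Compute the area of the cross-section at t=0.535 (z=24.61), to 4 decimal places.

Area at t=0.535: 23.5311

Cross-section at t=0.535: each vertex is (1-t)·p0[i] + t·p1[i].
  v1: (1-0.535)·(2.72,2.9) + 0.535·(3.36,7.17) = (3.0624,5.1845)
  v2: (1-0.535)·(-3.13,0.74) + 0.535·(-5.11,2.79) = (-4.1893,1.8367)
  v3: (1-0.535)·(-0.11,-3.77) + 0.535·(-1.69,-2.63) = (-0.9553,-3.1601)
Shoelace sum Σ(x_i·y_{i+1} − x_{i+1}·y_i):
  i=1: 3.0624·1.8367 − -4.1893·5.1845 = +27.3441 (running +27.3441)
  i=2: -4.1893·-3.1601 − -0.9553·1.8367 = +14.9933 (running +42.3373)
  i=3: -0.9553·5.1845 − 3.0624·-3.1601 = +4.7248 (running +47.0621)
Area = |Σ|/2 = |47.0621|/2 = 23.5311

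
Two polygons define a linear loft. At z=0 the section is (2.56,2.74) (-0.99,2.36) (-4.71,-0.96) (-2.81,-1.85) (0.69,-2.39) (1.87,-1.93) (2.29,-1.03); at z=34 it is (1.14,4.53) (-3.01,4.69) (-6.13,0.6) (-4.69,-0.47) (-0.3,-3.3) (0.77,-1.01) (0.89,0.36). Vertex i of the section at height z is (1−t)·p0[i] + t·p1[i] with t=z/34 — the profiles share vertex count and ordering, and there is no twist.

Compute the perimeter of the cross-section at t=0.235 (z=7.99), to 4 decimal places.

Perimeter at t=0.235: 20.9886

Cross-section at t=0.235: each vertex is (1-t)·p0[i] + t·p1[i].
  v1: (1-0.235)·(2.56,2.74) + 0.235·(1.14,4.53) = (2.2263,3.1607)
  v2: (1-0.235)·(-0.99,2.36) + 0.235·(-3.01,4.69) = (-1.4647,2.9075)
  v3: (1-0.235)·(-4.71,-0.96) + 0.235·(-6.13,0.6) = (-5.0437,-0.5934)
  v4: (1-0.235)·(-2.81,-1.85) + 0.235·(-4.69,-0.47) = (-3.2518,-1.5257)
  v5: (1-0.235)·(0.69,-2.39) + 0.235·(-0.3,-3.3) = (0.4573,-2.6038)
  v6: (1-0.235)·(1.87,-1.93) + 0.235·(0.77,-1.01) = (1.6115,-1.7138)
  v7: (1-0.235)·(2.29,-1.03) + 0.235·(0.89,0.36) = (1.9610,-0.7034)
Perimeter = Σ |v_{i+1} − v_i|:
  edge 1→2: √(-3.6910² + -0.2531²) = 3.6997 (running 3.6997)
  edge 2→3: √(-3.5790² + -3.5009²) = 5.0066 (running 8.7063)
  edge 3→4: √(1.7919² + -0.9323²) = 2.0199 (running 10.7262)
  edge 4→5: √(3.7092² + -1.0781²) = 3.8627 (running 14.5888)
  edge 5→6: √(1.1542² + 0.8901²) = 1.4575 (running 16.0463)
  edge 6→7: √(0.3495² + 1.0105²) = 1.0692 (running 17.1155)
  edge 7→1: √(0.2653² + 3.8640²) = 3.8731 (running 20.9886)
Perimeter = 20.9886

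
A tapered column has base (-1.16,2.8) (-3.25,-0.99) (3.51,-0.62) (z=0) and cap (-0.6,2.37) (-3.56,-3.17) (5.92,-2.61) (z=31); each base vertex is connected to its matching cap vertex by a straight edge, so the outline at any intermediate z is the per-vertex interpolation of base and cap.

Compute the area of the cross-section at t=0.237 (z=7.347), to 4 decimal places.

Cross-section at t=0.237: each vertex is (1-t)·p0[i] + t·p1[i].
  v1: (1-0.237)·(-1.16,2.8) + 0.237·(-0.6,2.37) = (-1.0273,2.6981)
  v2: (1-0.237)·(-3.25,-0.99) + 0.237·(-3.56,-3.17) = (-3.3235,-1.5067)
  v3: (1-0.237)·(3.51,-0.62) + 0.237·(5.92,-2.61) = (4.0812,-1.0916)
Shoelace sum Σ(x_i·y_{i+1} − x_{i+1}·y_i):
  i=1: -1.0273·-1.5067 − -3.3235·2.6981 = +10.5148 (running +10.5148)
  i=2: -3.3235·-1.0916 − 4.0812·-1.5067 = +9.7769 (running +20.2917)
  i=3: 4.0812·2.6981 − -1.0273·-1.0916 = +9.8900 (running +30.1817)
Area = |Σ|/2 = |30.1817|/2 = 15.0908

Area at t=0.237: 15.0908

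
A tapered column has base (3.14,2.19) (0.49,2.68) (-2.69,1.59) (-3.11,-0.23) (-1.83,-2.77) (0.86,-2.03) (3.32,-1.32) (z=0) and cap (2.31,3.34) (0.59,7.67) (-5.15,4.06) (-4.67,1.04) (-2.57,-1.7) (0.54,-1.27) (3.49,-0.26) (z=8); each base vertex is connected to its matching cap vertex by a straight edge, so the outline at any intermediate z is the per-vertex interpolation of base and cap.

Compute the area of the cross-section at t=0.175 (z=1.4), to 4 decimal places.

Cross-section at t=0.175: each vertex is (1-t)·p0[i] + t·p1[i].
  v1: (1-0.175)·(3.14,2.19) + 0.175·(2.31,3.34) = (2.9947,2.3912)
  v2: (1-0.175)·(0.49,2.68) + 0.175·(0.59,7.67) = (0.5075,3.5532)
  v3: (1-0.175)·(-2.69,1.59) + 0.175·(-5.15,4.06) = (-3.1205,2.0222)
  v4: (1-0.175)·(-3.11,-0.23) + 0.175·(-4.67,1.04) = (-3.3830,-0.0078)
  v5: (1-0.175)·(-1.83,-2.77) + 0.175·(-2.57,-1.7) = (-1.9595,-2.5827)
  v6: (1-0.175)·(0.86,-2.03) + 0.175·(0.54,-1.27) = (0.8040,-1.8970)
  v7: (1-0.175)·(3.32,-1.32) + 0.175·(3.49,-0.26) = (3.3497,-1.1345)
Shoelace sum Σ(x_i·y_{i+1} − x_{i+1}·y_i):
  i=1: 2.9947·3.5532 − 0.5075·2.3912 = +9.4275 (running +9.4275)
  i=2: 0.5075·2.0222 − -3.1205·3.5532 = +12.1142 (running +21.5417)
  i=3: -3.1205·-0.0078 − -3.3830·2.0222 = +6.8655 (running +28.4072)
  i=4: -3.3830·-2.5827 − -1.9595·-0.0078 = +8.7223 (running +37.1295)
  i=5: -1.9595·-1.8970 − 0.8040·-2.5827 = +5.7937 (running +42.9232)
  i=6: 0.8040·-1.1345 − 3.3497·-1.8970 = +5.4423 (running +48.3655)
  i=7: 3.3497·2.3912 − 2.9947·-1.1345 = +11.4076 (running +59.7731)
Area = |Σ|/2 = |59.7731|/2 = 29.8866

Area at t=0.175: 29.8866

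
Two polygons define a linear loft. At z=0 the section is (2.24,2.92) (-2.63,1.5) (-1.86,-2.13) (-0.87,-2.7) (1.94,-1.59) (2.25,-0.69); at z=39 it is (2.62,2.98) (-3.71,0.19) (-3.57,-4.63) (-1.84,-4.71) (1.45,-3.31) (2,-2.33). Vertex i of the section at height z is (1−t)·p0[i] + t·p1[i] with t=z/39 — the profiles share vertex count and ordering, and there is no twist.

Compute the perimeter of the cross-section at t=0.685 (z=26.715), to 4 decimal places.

Cross-section at t=0.685: each vertex is (1-t)·p0[i] + t·p1[i].
  v1: (1-0.685)·(2.24,2.92) + 0.685·(2.62,2.98) = (2.5003,2.9611)
  v2: (1-0.685)·(-2.63,1.5) + 0.685·(-3.71,0.19) = (-3.3698,0.6026)
  v3: (1-0.685)·(-1.86,-2.13) + 0.685·(-3.57,-4.63) = (-3.0314,-3.8425)
  v4: (1-0.685)·(-0.87,-2.7) + 0.685·(-1.84,-4.71) = (-1.5345,-4.0769)
  v5: (1-0.685)·(1.94,-1.59) + 0.685·(1.45,-3.31) = (1.6043,-2.7682)
  v6: (1-0.685)·(2.25,-0.69) + 0.685·(2,-2.33) = (2.0787,-1.8134)
Perimeter = Σ |v_{i+1} − v_i|:
  edge 1→2: √(-5.8701² + -2.3585²) = 6.3262 (running 6.3262)
  edge 2→3: √(0.3384² + -4.4451²) = 4.4580 (running 10.7842)
  edge 3→4: √(1.4969² + -0.2344²) = 1.5151 (running 12.2993)
  edge 4→5: √(3.1388² + 1.3087²) = 3.4007 (running 15.7000)
  edge 5→6: √(0.4744² + 0.9548²) = 1.0662 (running 16.7662)
  edge 6→1: √(0.4216² + 4.7745²) = 4.7931 (running 21.5592)
Perimeter = 21.5592

Perimeter at t=0.685: 21.5592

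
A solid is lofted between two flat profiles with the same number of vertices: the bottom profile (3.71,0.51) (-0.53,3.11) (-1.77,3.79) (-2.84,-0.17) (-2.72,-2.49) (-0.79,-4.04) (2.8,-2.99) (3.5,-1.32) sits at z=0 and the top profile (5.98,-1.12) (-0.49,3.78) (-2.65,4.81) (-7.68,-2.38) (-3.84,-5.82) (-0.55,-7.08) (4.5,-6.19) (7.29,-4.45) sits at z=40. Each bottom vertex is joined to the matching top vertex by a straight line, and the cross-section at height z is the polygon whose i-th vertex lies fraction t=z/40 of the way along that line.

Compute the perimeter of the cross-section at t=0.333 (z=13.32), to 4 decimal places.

Perimeter at t=0.333: 27.8724

Cross-section at t=0.333: each vertex is (1-t)·p0[i] + t·p1[i].
  v1: (1-0.333)·(3.71,0.51) + 0.333·(5.98,-1.12) = (4.4659,-0.0328)
  v2: (1-0.333)·(-0.53,3.11) + 0.333·(-0.49,3.78) = (-0.5167,3.3331)
  v3: (1-0.333)·(-1.77,3.79) + 0.333·(-2.65,4.81) = (-2.0630,4.1297)
  v4: (1-0.333)·(-2.84,-0.17) + 0.333·(-7.68,-2.38) = (-4.4517,-0.9059)
  v5: (1-0.333)·(-2.72,-2.49) + 0.333·(-3.84,-5.82) = (-3.0930,-3.5989)
  v6: (1-0.333)·(-0.79,-4.04) + 0.333·(-0.55,-7.08) = (-0.7101,-5.0523)
  v7: (1-0.333)·(2.8,-2.99) + 0.333·(4.5,-6.19) = (3.3661,-4.0556)
  v8: (1-0.333)·(3.5,-1.32) + 0.333·(7.29,-4.45) = (4.7621,-2.3623)
Perimeter = Σ |v_{i+1} − v_i|:
  edge 1→2: √(-4.9826² + 3.3659²) = 6.0129 (running 6.0129)
  edge 2→3: √(-1.5464² + 0.7965²) = 1.7395 (running 7.7524)
  edge 3→4: √(-2.3887² + -5.0356²) = 5.5734 (running 13.3258)
  edge 4→5: √(1.3588² + -2.6930²) = 3.0163 (running 16.3422)
  edge 5→6: √(2.3829² + -1.4534²) = 2.7912 (running 19.1333)
  edge 6→7: √(4.0762² + 0.9967²) = 4.1963 (running 23.3296)
  edge 7→8: √(1.3960² + 1.6933²) = 2.1945 (running 25.5241)
  edge 8→1: √(-0.2962² + 2.3295²) = 2.3483 (running 27.8724)
Perimeter = 27.8724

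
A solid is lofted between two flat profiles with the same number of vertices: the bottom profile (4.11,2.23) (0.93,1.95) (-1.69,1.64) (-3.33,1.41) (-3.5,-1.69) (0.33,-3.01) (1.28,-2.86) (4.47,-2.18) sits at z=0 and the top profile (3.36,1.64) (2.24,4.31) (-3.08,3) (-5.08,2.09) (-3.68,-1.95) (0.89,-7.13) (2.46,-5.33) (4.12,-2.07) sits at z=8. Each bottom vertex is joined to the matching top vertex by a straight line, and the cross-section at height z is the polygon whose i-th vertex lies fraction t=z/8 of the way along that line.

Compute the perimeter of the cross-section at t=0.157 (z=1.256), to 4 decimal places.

Cross-section at t=0.157: each vertex is (1-t)·p0[i] + t·p1[i].
  v1: (1-0.157)·(4.11,2.23) + 0.157·(3.36,1.64) = (3.9923,2.1374)
  v2: (1-0.157)·(0.93,1.95) + 0.157·(2.24,4.31) = (1.1357,2.3205)
  v3: (1-0.157)·(-1.69,1.64) + 0.157·(-3.08,3) = (-1.9082,1.8535)
  v4: (1-0.157)·(-3.33,1.41) + 0.157·(-5.08,2.09) = (-3.6048,1.5168)
  v5: (1-0.157)·(-3.5,-1.69) + 0.157·(-3.68,-1.95) = (-3.5283,-1.7308)
  v6: (1-0.157)·(0.33,-3.01) + 0.157·(0.89,-7.13) = (0.4179,-3.6568)
  v7: (1-0.157)·(1.28,-2.86) + 0.157·(2.46,-5.33) = (1.4653,-3.2478)
  v8: (1-0.157)·(4.47,-2.18) + 0.157·(4.12,-2.07) = (4.4150,-2.1627)
Perimeter = Σ |v_{i+1} − v_i|:
  edge 1→2: √(-2.8566² + 0.1831²) = 2.8624 (running 2.8624)
  edge 2→3: √(-3.0439² + -0.4670²) = 3.0795 (running 5.9420)
  edge 3→4: √(-1.6965² + -0.3368²) = 1.7296 (running 7.6716)
  edge 4→5: √(0.0765² + -3.2476²) = 3.2485 (running 10.9201)
  edge 5→6: √(3.9462² + -1.9260²) = 4.3911 (running 15.3112)
  edge 6→7: √(1.0473² + 0.4090²) = 1.1244 (running 16.4356)
  edge 7→8: √(2.9498² + 1.0851²) = 3.1430 (running 19.5786)
  edge 8→1: √(-0.4228² + 4.3001²) = 4.3208 (running 23.8994)
Perimeter = 23.8994

Perimeter at t=0.157: 23.8994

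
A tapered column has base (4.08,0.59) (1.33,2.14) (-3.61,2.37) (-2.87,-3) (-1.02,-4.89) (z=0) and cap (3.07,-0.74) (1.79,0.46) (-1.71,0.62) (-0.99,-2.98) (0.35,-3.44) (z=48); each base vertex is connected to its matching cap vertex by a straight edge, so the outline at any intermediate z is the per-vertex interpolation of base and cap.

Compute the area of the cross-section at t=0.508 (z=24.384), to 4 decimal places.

Area at t=0.508: 21.5062

Cross-section at t=0.508: each vertex is (1-t)·p0[i] + t·p1[i].
  v1: (1-0.508)·(4.08,0.59) + 0.508·(3.07,-0.74) = (3.5669,-0.0856)
  v2: (1-0.508)·(1.33,2.14) + 0.508·(1.79,0.46) = (1.5637,1.2866)
  v3: (1-0.508)·(-3.61,2.37) + 0.508·(-1.71,0.62) = (-2.6448,1.4810)
  v4: (1-0.508)·(-2.87,-3) + 0.508·(-0.99,-2.98) = (-1.9150,-2.9898)
  v5: (1-0.508)·(-1.02,-4.89) + 0.508·(0.35,-3.44) = (-0.3240,-4.1534)
Shoelace sum Σ(x_i·y_{i+1} − x_{i+1}·y_i):
  i=1: 3.5669·1.2866 − 1.5637·-0.0856 = +4.7230 (running +4.7230)
  i=2: 1.5637·1.4810 − -2.6448·1.2866 = +5.7185 (running +10.4415)
  i=3: -2.6448·-2.9898 − -1.9150·1.4810 = +10.7436 (running +21.1851)
  i=4: -1.9150·-4.1534 − -0.3240·-2.9898 = +6.9848 (running +28.1698)
  i=5: -0.3240·-0.0856 − 3.5669·-4.1534 = +14.8426 (running +43.0124)
Area = |Σ|/2 = |43.0124|/2 = 21.5062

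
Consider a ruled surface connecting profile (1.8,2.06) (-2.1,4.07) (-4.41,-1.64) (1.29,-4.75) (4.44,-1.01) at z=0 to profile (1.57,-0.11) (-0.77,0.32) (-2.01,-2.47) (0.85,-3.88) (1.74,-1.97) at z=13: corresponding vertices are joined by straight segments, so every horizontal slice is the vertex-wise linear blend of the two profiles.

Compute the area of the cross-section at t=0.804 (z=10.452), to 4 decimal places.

Cross-section at t=0.804: each vertex is (1-t)·p0[i] + t·p1[i].
  v1: (1-0.804)·(1.8,2.06) + 0.804·(1.57,-0.11) = (1.6151,0.3153)
  v2: (1-0.804)·(-2.1,4.07) + 0.804·(-0.77,0.32) = (-1.0307,1.0550)
  v3: (1-0.804)·(-4.41,-1.64) + 0.804·(-2.01,-2.47) = (-2.4804,-2.3073)
  v4: (1-0.804)·(1.29,-4.75) + 0.804·(0.85,-3.88) = (0.9362,-4.0505)
  v5: (1-0.804)·(4.44,-1.01) + 0.804·(1.74,-1.97) = (2.2692,-1.7818)
Shoelace sum Σ(x_i·y_{i+1} − x_{i+1}·y_i):
  i=1: 1.6151·1.0550 − -1.0307·0.3153 = +2.0289 (running +2.0289)
  i=2: -1.0307·-2.3073 − -2.4804·1.0550 = +4.9949 (running +7.0238)
  i=3: -2.4804·-4.0505 − 0.9362·-2.3073 = +12.2071 (running +19.2309)
  i=4: 0.9362·-1.7818 − 2.2692·-4.0505 = +7.5232 (running +26.7542)
  i=5: 2.2692·0.3153 − 1.6151·-1.7818 = +3.5933 (running +30.3475)
Area = |Σ|/2 = |30.3475|/2 = 15.1737

Area at t=0.804: 15.1737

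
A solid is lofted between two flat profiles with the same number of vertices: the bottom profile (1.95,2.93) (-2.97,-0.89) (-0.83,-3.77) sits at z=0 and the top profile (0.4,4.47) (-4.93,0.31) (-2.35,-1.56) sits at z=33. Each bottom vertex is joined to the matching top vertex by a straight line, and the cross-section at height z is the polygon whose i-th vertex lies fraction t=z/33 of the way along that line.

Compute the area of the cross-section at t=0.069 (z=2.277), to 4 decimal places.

Area at t=0.069: 11.1240

Cross-section at t=0.069: each vertex is (1-t)·p0[i] + t·p1[i].
  v1: (1-0.069)·(1.95,2.93) + 0.069·(0.4,4.47) = (1.8431,3.0363)
  v2: (1-0.069)·(-2.97,-0.89) + 0.069·(-4.93,0.31) = (-3.1052,-0.8072)
  v3: (1-0.069)·(-0.83,-3.77) + 0.069·(-2.35,-1.56) = (-0.9349,-3.6175)
Shoelace sum Σ(x_i·y_{i+1} − x_{i+1}·y_i):
  i=1: 1.8431·-0.8072 − -3.1052·3.0363 = +7.9406 (running +7.9406)
  i=2: -3.1052·-3.6175 − -0.9349·-0.8072 = +10.4786 (running +18.4192)
  i=3: -0.9349·3.0363 − 1.8431·-3.6175 = +3.8287 (running +22.2479)
Area = |Σ|/2 = |22.2479|/2 = 11.1240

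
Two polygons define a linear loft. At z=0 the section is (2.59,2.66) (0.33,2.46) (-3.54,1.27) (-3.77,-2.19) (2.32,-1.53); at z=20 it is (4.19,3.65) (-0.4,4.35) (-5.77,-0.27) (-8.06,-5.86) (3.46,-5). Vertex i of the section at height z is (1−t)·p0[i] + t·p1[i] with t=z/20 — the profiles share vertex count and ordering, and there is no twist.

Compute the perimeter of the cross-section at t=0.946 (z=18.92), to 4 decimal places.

Cross-section at t=0.946: each vertex is (1-t)·p0[i] + t·p1[i].
  v1: (1-0.946)·(2.59,2.66) + 0.946·(4.19,3.65) = (4.1036,3.5965)
  v2: (1-0.946)·(0.33,2.46) + 0.946·(-0.4,4.35) = (-0.3606,4.2479)
  v3: (1-0.946)·(-3.54,1.27) + 0.946·(-5.77,-0.27) = (-5.6496,-0.1868)
  v4: (1-0.946)·(-3.77,-2.19) + 0.946·(-8.06,-5.86) = (-7.8283,-5.6618)
  v5: (1-0.946)·(2.32,-1.53) + 0.946·(3.46,-5) = (3.3984,-4.8126)
Perimeter = Σ |v_{i+1} − v_i|:
  edge 1→2: √(-4.4642² + 0.6514²) = 4.5115 (running 4.5115)
  edge 2→3: √(-5.2890² + -4.4348²) = 6.9022 (running 11.4137)
  edge 3→4: √(-2.1788² + -5.4750²) = 5.8926 (running 17.3063)
  edge 4→5: √(11.2268² + 0.8492²) = 11.2589 (running 28.5651)
  edge 5→1: √(0.7052² + 8.4092²) = 8.4387 (running 37.0038)
Perimeter = 37.0038

Perimeter at t=0.946: 37.0038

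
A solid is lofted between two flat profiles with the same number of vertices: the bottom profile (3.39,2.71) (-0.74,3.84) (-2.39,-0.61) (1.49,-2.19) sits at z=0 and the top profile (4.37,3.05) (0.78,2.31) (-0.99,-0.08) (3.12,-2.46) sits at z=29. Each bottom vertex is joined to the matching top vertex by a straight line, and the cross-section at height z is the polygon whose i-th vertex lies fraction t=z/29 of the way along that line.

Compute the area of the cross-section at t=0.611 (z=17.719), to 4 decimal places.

Area at t=0.611: 18.2069

Cross-section at t=0.611: each vertex is (1-t)·p0[i] + t·p1[i].
  v1: (1-0.611)·(3.39,2.71) + 0.611·(4.37,3.05) = (3.9888,2.9177)
  v2: (1-0.611)·(-0.74,3.84) + 0.611·(0.78,2.31) = (0.1887,2.9052)
  v3: (1-0.611)·(-2.39,-0.61) + 0.611·(-0.99,-0.08) = (-1.5346,-0.2862)
  v4: (1-0.611)·(1.49,-2.19) + 0.611·(3.12,-2.46) = (2.4859,-2.3550)
Shoelace sum Σ(x_i·y_{i+1} − x_{i+1}·y_i):
  i=1: 3.9888·2.9052 − 0.1887·2.9177 = +11.0374 (running +11.0374)
  i=2: 0.1887·-0.2862 − -1.5346·2.9052 = +4.4043 (running +15.4417)
  i=3: -1.5346·-2.3550 − 2.4859·-0.2862 = +4.3253 (running +19.7671)
  i=4: 2.4859·2.9177 − 3.9888·-2.3550 = +16.6468 (running +36.4138)
Area = |Σ|/2 = |36.4138|/2 = 18.2069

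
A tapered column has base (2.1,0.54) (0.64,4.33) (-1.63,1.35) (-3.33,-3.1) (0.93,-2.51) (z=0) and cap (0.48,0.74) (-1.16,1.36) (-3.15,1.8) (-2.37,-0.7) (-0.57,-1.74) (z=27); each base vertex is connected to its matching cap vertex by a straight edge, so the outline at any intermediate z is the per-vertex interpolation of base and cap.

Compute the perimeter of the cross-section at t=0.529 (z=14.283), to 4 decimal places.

Cross-section at t=0.529: each vertex is (1-t)·p0[i] + t·p1[i].
  v1: (1-0.529)·(2.1,0.54) + 0.529·(0.48,0.74) = (1.2430,0.6458)
  v2: (1-0.529)·(0.64,4.33) + 0.529·(-1.16,1.36) = (-0.3122,2.7589)
  v3: (1-0.529)·(-1.63,1.35) + 0.529·(-3.15,1.8) = (-2.4341,1.5880)
  v4: (1-0.529)·(-3.33,-3.1) + 0.529·(-2.37,-0.7) = (-2.8222,-1.8304)
  v5: (1-0.529)·(0.93,-2.51) + 0.529·(-0.57,-1.74) = (0.1365,-2.1027)
Perimeter = Σ |v_{i+1} − v_i|:
  edge 1→2: √(-1.5552² + 2.1131²) = 2.6237 (running 2.6237)
  edge 2→3: √(-2.1219² + -1.1708²) = 2.4235 (running 5.0472)
  edge 3→4: √(-0.3881² + -3.4184²) = 3.4404 (running 8.4876)
  edge 4→5: √(2.9587² + -0.2723²) = 2.9712 (running 11.4587)
  edge 5→1: √(1.1065² + 2.7485²) = 2.9628 (running 14.4216)
Perimeter = 14.4216

Perimeter at t=0.529: 14.4216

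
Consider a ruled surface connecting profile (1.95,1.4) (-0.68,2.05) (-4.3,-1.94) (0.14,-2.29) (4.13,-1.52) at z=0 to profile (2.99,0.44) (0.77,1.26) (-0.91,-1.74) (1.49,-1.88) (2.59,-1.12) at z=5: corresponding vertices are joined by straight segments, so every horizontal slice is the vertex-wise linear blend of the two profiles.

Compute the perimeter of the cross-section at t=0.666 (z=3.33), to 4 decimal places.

Perimeter at t=0.666: 13.8978

Cross-section at t=0.666: each vertex is (1-t)·p0[i] + t·p1[i].
  v1: (1-0.666)·(1.95,1.4) + 0.666·(2.99,0.44) = (2.6426,0.7606)
  v2: (1-0.666)·(-0.68,2.05) + 0.666·(0.77,1.26) = (0.2857,1.5239)
  v3: (1-0.666)·(-4.3,-1.94) + 0.666·(-0.91,-1.74) = (-2.0423,-1.8068)
  v4: (1-0.666)·(0.14,-2.29) + 0.666·(1.49,-1.88) = (1.0391,-2.0169)
  v5: (1-0.666)·(4.13,-1.52) + 0.666·(2.59,-1.12) = (3.1044,-1.2536)
Perimeter = Σ |v_{i+1} − v_i|:
  edge 1→2: √(-2.3569² + 0.7632²) = 2.4774 (running 2.4774)
  edge 2→3: √(-2.3280² + -3.3307²) = 4.0636 (running 6.5410)
  edge 3→4: √(3.0814² + -0.2101²) = 3.0885 (running 9.6295)
  edge 4→5: √(2.0653² + 0.7633²) = 2.2018 (running 11.8313)
  edge 5→1: √(-0.4617² + 2.0142²) = 2.0665 (running 13.8978)
Perimeter = 13.8978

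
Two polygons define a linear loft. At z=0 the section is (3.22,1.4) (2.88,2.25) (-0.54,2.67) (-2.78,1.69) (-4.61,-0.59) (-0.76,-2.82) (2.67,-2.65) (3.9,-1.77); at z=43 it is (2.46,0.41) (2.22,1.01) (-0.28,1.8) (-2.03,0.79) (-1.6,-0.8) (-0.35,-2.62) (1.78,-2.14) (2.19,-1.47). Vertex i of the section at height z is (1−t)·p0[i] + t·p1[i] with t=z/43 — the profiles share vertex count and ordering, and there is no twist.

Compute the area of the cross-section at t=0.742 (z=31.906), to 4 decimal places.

Area at t=0.742: 18.3092

Cross-section at t=0.742: each vertex is (1-t)·p0[i] + t·p1[i].
  v1: (1-0.742)·(3.22,1.4) + 0.742·(2.46,0.41) = (2.6561,0.6654)
  v2: (1-0.742)·(2.88,2.25) + 0.742·(2.22,1.01) = (2.3903,1.3299)
  v3: (1-0.742)·(-0.54,2.67) + 0.742·(-0.28,1.8) = (-0.3471,2.0245)
  v4: (1-0.742)·(-2.78,1.69) + 0.742·(-2.03,0.79) = (-2.2235,1.0222)
  v5: (1-0.742)·(-4.61,-0.59) + 0.742·(-1.6,-0.8) = (-2.3766,-0.7458)
  v6: (1-0.742)·(-0.76,-2.82) + 0.742·(-0.35,-2.62) = (-0.4558,-2.6716)
  v7: (1-0.742)·(2.67,-2.65) + 0.742·(1.78,-2.14) = (2.0096,-2.2716)
  v8: (1-0.742)·(3.9,-1.77) + 0.742·(2.19,-1.47) = (2.6312,-1.5474)
Shoelace sum Σ(x_i·y_{i+1} − x_{i+1}·y_i):
  i=1: 2.6561·1.3299 − 2.3903·0.6654 = +1.9418 (running +1.9418)
  i=2: 2.3903·2.0245 − -0.3471·1.3299 = +5.3006 (running +7.2424)
  i=3: -0.3471·1.0222 − -2.2235·2.0245 = +4.1466 (running +11.3891)
  i=4: -2.2235·-0.7458 − -2.3766·1.0222 = +4.0877 (running +15.4767)
  i=5: -2.3766·-2.6716 − -0.4558·-0.7458 = +6.0093 (running +21.4861)
  i=6: -0.4558·-2.2716 − 2.0096·-2.6716 = +6.4042 (running +27.8903)
  i=7: 2.0096·-1.5474 − 2.6312·-2.2716 = +2.8672 (running +30.7576)
  i=8: 2.6312·0.6654 − 2.6561·-1.5474 = +5.8609 (running +36.6184)
Area = |Σ|/2 = |36.6184|/2 = 18.3092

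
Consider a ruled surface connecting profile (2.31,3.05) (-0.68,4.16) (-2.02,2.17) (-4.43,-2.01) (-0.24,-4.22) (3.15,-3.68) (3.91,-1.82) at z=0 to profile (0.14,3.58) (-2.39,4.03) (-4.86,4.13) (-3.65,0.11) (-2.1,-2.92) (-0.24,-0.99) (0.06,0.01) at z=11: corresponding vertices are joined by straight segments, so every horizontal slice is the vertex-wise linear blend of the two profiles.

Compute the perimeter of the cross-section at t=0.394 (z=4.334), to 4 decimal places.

Perimeter at t=0.394: 22.4190

Cross-section at t=0.394: each vertex is (1-t)·p0[i] + t·p1[i].
  v1: (1-0.394)·(2.31,3.05) + 0.394·(0.14,3.58) = (1.4550,3.2588)
  v2: (1-0.394)·(-0.68,4.16) + 0.394·(-2.39,4.03) = (-1.3537,4.1088)
  v3: (1-0.394)·(-2.02,2.17) + 0.394·(-4.86,4.13) = (-3.1390,2.9422)
  v4: (1-0.394)·(-4.43,-2.01) + 0.394·(-3.65,0.11) = (-4.1227,-1.1747)
  v5: (1-0.394)·(-0.24,-4.22) + 0.394·(-2.1,-2.92) = (-0.9728,-3.7078)
  v6: (1-0.394)·(3.15,-3.68) + 0.394·(-0.24,-0.99) = (1.8143,-2.6201)
  v7: (1-0.394)·(3.91,-1.82) + 0.394·(0.06,0.01) = (2.3931,-1.0990)
Perimeter = Σ |v_{i+1} − v_i|:
  edge 1→2: √(-2.8088² + 0.8500²) = 2.9345 (running 2.9345)
  edge 2→3: √(-1.7852² + -1.1665²) = 2.1326 (running 5.0671)
  edge 3→4: √(-0.9837² + -4.1170²) = 4.2329 (running 9.3000)
  edge 4→5: √(3.1498² + -2.5331²) = 4.0420 (running 13.3420)
  edge 5→6: √(2.7872² + 1.0877²) = 2.9919 (running 16.3339)
  edge 6→7: √(0.5788² + 1.5212²) = 1.6275 (running 17.9614)
  edge 7→1: √(-0.9381² + 4.3578²) = 4.4576 (running 22.4190)
Perimeter = 22.4190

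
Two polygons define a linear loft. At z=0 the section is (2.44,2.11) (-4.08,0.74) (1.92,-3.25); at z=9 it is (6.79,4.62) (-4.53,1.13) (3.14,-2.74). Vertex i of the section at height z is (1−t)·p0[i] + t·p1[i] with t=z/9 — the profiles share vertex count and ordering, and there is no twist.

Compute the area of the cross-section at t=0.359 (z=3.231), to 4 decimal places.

Area at t=0.359: 23.2997

Cross-section at t=0.359: each vertex is (1-t)·p0[i] + t·p1[i].
  v1: (1-0.359)·(2.44,2.11) + 0.359·(6.79,4.62) = (4.0016,3.0111)
  v2: (1-0.359)·(-4.08,0.74) + 0.359·(-4.53,1.13) = (-4.2416,0.8800)
  v3: (1-0.359)·(1.92,-3.25) + 0.359·(3.14,-2.74) = (2.3580,-3.0669)
Shoelace sum Σ(x_i·y_{i+1} − x_{i+1}·y_i):
  i=1: 4.0016·0.8800 − -4.2416·3.0111 = +16.2932 (running +16.2932)
  i=2: -4.2416·-3.0669 − 2.3580·0.8800 = +10.9334 (running +27.2266)
  i=3: 2.3580·3.0111 − 4.0016·-3.0669 = +19.3728 (running +46.5994)
Area = |Σ|/2 = |46.5994|/2 = 23.2997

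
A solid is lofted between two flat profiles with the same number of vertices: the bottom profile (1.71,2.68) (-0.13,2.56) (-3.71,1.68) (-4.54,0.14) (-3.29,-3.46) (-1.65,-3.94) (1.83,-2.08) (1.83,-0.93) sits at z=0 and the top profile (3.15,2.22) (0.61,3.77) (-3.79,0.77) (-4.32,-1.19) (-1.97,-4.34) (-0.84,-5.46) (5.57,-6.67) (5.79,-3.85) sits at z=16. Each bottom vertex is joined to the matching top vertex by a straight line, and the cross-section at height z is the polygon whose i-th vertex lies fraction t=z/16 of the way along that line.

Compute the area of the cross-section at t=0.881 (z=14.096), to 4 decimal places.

Cross-section at t=0.881: each vertex is (1-t)·p0[i] + t·p1[i].
  v1: (1-0.881)·(1.71,2.68) + 0.881·(3.15,2.22) = (2.9786,2.2747)
  v2: (1-0.881)·(-0.13,2.56) + 0.881·(0.61,3.77) = (0.5219,3.6260)
  v3: (1-0.881)·(-3.71,1.68) + 0.881·(-3.79,0.77) = (-3.7805,0.8783)
  v4: (1-0.881)·(-4.54,0.14) + 0.881·(-4.32,-1.19) = (-4.3462,-1.0317)
  v5: (1-0.881)·(-3.29,-3.46) + 0.881·(-1.97,-4.34) = (-2.1271,-4.2353)
  v6: (1-0.881)·(-1.65,-3.94) + 0.881·(-0.84,-5.46) = (-0.9364,-5.2791)
  v7: (1-0.881)·(1.83,-2.08) + 0.881·(5.57,-6.67) = (5.1249,-6.1238)
  v8: (1-0.881)·(1.83,-0.93) + 0.881·(5.79,-3.85) = (5.3188,-3.5025)
Shoelace sum Σ(x_i·y_{i+1} − x_{i+1}·y_i):
  i=1: 2.9786·3.6260 − 0.5219·2.2747 = +9.6133 (running +9.6133)
  i=2: 0.5219·0.8783 − -3.7805·3.6260 = +14.1665 (running +23.7798)
  i=3: -3.7805·-1.0317 − -4.3462·0.8783 = +7.7176 (running +31.4974)
  i=4: -4.3462·-4.2353 − -2.1271·-1.0317 = +16.2127 (running +47.7101)
  i=5: -2.1271·-5.2791 − -0.9364·-4.2353 = +7.2632 (running +54.9734)
  i=6: -0.9364·-6.1238 − 5.1249·-5.2791 = +32.7894 (running +87.7628)
  i=7: 5.1249·-3.5025 − 5.3188·-6.1238 = +14.6208 (running +102.3836)
  i=8: 5.3188·2.2747 − 2.9786·-3.5025 = +22.5315 (running +124.9151)
Area = |Σ|/2 = |124.9151|/2 = 62.4576

Area at t=0.881: 62.4576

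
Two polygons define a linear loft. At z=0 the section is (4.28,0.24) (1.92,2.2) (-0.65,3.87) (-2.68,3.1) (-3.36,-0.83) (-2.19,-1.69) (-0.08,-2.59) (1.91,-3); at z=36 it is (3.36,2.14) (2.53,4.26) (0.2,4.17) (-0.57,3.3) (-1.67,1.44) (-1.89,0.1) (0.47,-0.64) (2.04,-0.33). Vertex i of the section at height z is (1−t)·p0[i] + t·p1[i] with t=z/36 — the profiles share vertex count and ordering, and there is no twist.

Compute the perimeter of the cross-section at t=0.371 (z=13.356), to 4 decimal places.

Cross-section at t=0.371: each vertex is (1-t)·p0[i] + t·p1[i].
  v1: (1-0.371)·(4.28,0.24) + 0.371·(3.36,2.14) = (3.9387,0.9449)
  v2: (1-0.371)·(1.92,2.2) + 0.371·(2.53,4.26) = (2.1463,2.9643)
  v3: (1-0.371)·(-0.65,3.87) + 0.371·(0.2,4.17) = (-0.3347,3.9813)
  v4: (1-0.371)·(-2.68,3.1) + 0.371·(-0.57,3.3) = (-1.8972,3.1742)
  v5: (1-0.371)·(-3.36,-0.83) + 0.371·(-1.67,1.44) = (-2.7330,0.0122)
  v6: (1-0.371)·(-2.19,-1.69) + 0.371·(-1.89,0.1) = (-2.0787,-1.0259)
  v7: (1-0.371)·(-0.08,-2.59) + 0.371·(0.47,-0.64) = (0.1240,-1.8665)
  v8: (1-0.371)·(1.91,-3) + 0.371·(2.04,-0.33) = (1.9582,-2.0094)
Perimeter = Σ |v_{i+1} − v_i|:
  edge 1→2: √(-1.7924² + 2.0194²) = 2.7001 (running 2.7001)
  edge 2→3: √(-2.4810² + 1.0170²) = 2.6813 (running 5.3814)
  edge 3→4: √(-1.5625² + -0.8071²) = 1.7587 (running 7.1401)
  edge 4→5: √(-0.8358² + -3.1620²) = 3.2706 (running 10.4107)
  edge 5→6: √(0.6543² + -1.0381²) = 1.2271 (running 11.6378)
  edge 6→7: √(2.2027² + -0.8406²) = 2.3577 (running 13.9955)
  edge 7→8: √(1.8342² + -0.1429²) = 1.8397 (running 15.8352)
  edge 8→1: √(1.9804² + 2.9543²) = 3.5567 (running 19.3920)
Perimeter = 19.3920

Perimeter at t=0.371: 19.3920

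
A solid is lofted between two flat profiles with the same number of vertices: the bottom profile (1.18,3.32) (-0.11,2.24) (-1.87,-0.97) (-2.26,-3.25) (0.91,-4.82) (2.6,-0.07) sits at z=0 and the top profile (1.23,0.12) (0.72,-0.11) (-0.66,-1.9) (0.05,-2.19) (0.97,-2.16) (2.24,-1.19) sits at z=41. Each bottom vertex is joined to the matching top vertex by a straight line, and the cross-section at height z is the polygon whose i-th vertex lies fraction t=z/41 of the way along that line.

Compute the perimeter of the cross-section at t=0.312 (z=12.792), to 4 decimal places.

Perimeter at t=0.312: 15.8201

Cross-section at t=0.312: each vertex is (1-t)·p0[i] + t·p1[i].
  v1: (1-0.312)·(1.18,3.32) + 0.312·(1.23,0.12) = (1.1956,2.3216)
  v2: (1-0.312)·(-0.11,2.24) + 0.312·(0.72,-0.11) = (0.1490,1.5068)
  v3: (1-0.312)·(-1.87,-0.97) + 0.312·(-0.66,-1.9) = (-1.4925,-1.2602)
  v4: (1-0.312)·(-2.26,-3.25) + 0.312·(0.05,-2.19) = (-1.5393,-2.9193)
  v5: (1-0.312)·(0.91,-4.82) + 0.312·(0.97,-2.16) = (0.9287,-3.9901)
  v6: (1-0.312)·(2.6,-0.07) + 0.312·(2.24,-1.19) = (2.4877,-0.4194)
Perimeter = Σ |v_{i+1} − v_i|:
  edge 1→2: √(-1.0466² + -0.8148²) = 1.3264 (running 1.3264)
  edge 2→3: √(-1.6414² + -2.7670²) = 3.2172 (running 4.5436)
  edge 3→4: √(-0.0468² + -1.6591²) = 1.6598 (running 6.2034)
  edge 4→5: √(2.4680² + -1.0708²) = 2.6903 (running 8.8937)
  edge 5→6: √(1.5590² + 3.5706²) = 3.8961 (running 12.7898)
  edge 6→1: √(-1.2921² + 2.7410²) = 3.0303 (running 15.8201)
Perimeter = 15.8201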